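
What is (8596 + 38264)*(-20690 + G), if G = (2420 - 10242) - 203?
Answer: -1345584900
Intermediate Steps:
G = -8025 (G = -7822 - 203 = -8025)
(8596 + 38264)*(-20690 + G) = (8596 + 38264)*(-20690 - 8025) = 46860*(-28715) = -1345584900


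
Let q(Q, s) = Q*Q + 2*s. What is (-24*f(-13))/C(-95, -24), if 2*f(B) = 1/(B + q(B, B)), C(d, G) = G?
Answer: 1/260 ≈ 0.0038462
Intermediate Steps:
q(Q, s) = Q² + 2*s
f(B) = 1/(2*(B² + 3*B)) (f(B) = 1/(2*(B + (B² + 2*B))) = 1/(2*(B² + 3*B)))
(-24*f(-13))/C(-95, -24) = -12/((-13)*(3 - 13))/(-24) = -12*(-1)/(13*(-10))*(-1/24) = -12*(-1)*(-1)/(13*10)*(-1/24) = -24*1/260*(-1/24) = -6/65*(-1/24) = 1/260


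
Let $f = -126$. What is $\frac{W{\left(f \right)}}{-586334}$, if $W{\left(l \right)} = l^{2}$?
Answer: $- \frac{162}{5983} \approx -0.027077$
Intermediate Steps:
$\frac{W{\left(f \right)}}{-586334} = \frac{\left(-126\right)^{2}}{-586334} = 15876 \left(- \frac{1}{586334}\right) = - \frac{162}{5983}$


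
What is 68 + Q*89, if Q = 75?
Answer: 6743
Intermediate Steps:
68 + Q*89 = 68 + 75*89 = 68 + 6675 = 6743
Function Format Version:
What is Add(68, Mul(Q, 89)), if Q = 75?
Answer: 6743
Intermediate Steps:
Add(68, Mul(Q, 89)) = Add(68, Mul(75, 89)) = Add(68, 6675) = 6743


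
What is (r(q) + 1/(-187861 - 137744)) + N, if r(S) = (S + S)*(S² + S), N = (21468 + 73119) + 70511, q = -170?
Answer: -3126818026711/325605 ≈ -9.6031e+6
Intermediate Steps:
N = 165098 (N = 94587 + 70511 = 165098)
r(S) = 2*S*(S + S²) (r(S) = (2*S)*(S + S²) = 2*S*(S + S²))
(r(q) + 1/(-187861 - 137744)) + N = (2*(-170)²*(1 - 170) + 1/(-187861 - 137744)) + 165098 = (2*28900*(-169) + 1/(-325605)) + 165098 = (-9768200 - 1/325605) + 165098 = -3180574761001/325605 + 165098 = -3126818026711/325605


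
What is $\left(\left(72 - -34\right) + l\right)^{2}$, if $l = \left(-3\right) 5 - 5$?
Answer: $7396$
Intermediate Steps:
$l = -20$ ($l = -15 - 5 = -20$)
$\left(\left(72 - -34\right) + l\right)^{2} = \left(\left(72 - -34\right) - 20\right)^{2} = \left(\left(72 + 34\right) - 20\right)^{2} = \left(106 - 20\right)^{2} = 86^{2} = 7396$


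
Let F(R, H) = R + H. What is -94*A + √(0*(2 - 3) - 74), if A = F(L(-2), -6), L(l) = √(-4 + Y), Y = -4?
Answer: 564 + I*√74 - 188*I*√2 ≈ 564.0 - 257.27*I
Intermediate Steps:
L(l) = 2*I*√2 (L(l) = √(-4 - 4) = √(-8) = 2*I*√2)
F(R, H) = H + R
A = -6 + 2*I*√2 ≈ -6.0 + 2.8284*I
-94*A + √(0*(2 - 3) - 74) = -94*(-6 + 2*I*√2) + √(0*(2 - 3) - 74) = (564 - 188*I*√2) + √(0*(-1) - 74) = (564 - 188*I*√2) + √(0 - 74) = (564 - 188*I*√2) + √(-74) = (564 - 188*I*√2) + I*√74 = 564 + I*√74 - 188*I*√2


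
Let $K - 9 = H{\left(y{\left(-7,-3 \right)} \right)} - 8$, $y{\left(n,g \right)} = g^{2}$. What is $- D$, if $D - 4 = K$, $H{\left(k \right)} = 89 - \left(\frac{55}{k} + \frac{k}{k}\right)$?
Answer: $- \frac{782}{9} \approx -86.889$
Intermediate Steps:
$H{\left(k \right)} = 88 - \frac{55}{k}$ ($H{\left(k \right)} = 89 - \left(\frac{55}{k} + 1\right) = 89 - \left(1 + \frac{55}{k}\right) = 88 - \frac{55}{k}$)
$K = \frac{746}{9}$ ($K = 9 + \left(\left(88 - \frac{55}{\left(-3\right)^{2}}\right) - 8\right) = 9 + \left(\left(88 - \frac{55}{9}\right) - 8\right) = 9 + \left(\frac{737}{9} - 8\right) = 9 + \frac{665}{9} = \frac{746}{9} \approx 82.889$)
$D = \frac{782}{9}$ ($D = 4 + \frac{746}{9} = \frac{782}{9} \approx 86.889$)
$- D = \left(-1\right) \frac{782}{9} = - \frac{782}{9}$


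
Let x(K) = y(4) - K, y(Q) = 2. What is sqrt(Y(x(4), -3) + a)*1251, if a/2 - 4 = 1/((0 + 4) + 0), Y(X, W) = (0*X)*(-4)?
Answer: 1251*sqrt(34)/2 ≈ 3647.3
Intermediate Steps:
x(K) = 2 - K
Y(X, W) = 0 (Y(X, W) = 0*(-4) = 0)
a = 17/2 (a = 8 + 2/((0 + 4) + 0) = 8 + 2/(4 + 0) = 8 + 2/4 = 8 + 2*(1/4) = 8 + 1/2 = 17/2 ≈ 8.5000)
sqrt(Y(x(4), -3) + a)*1251 = sqrt(0 + 17/2)*1251 = sqrt(17/2)*1251 = (sqrt(34)/2)*1251 = 1251*sqrt(34)/2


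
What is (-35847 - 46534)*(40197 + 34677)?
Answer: -6168194994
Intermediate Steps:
(-35847 - 46534)*(40197 + 34677) = -82381*74874 = -6168194994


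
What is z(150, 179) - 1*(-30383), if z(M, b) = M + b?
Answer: 30712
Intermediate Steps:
z(150, 179) - 1*(-30383) = (150 + 179) - 1*(-30383) = 329 + 30383 = 30712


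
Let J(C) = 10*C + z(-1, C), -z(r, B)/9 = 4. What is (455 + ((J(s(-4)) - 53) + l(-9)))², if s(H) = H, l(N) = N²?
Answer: 165649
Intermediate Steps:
z(r, B) = -36 (z(r, B) = -9*4 = -36)
J(C) = -36 + 10*C (J(C) = 10*C - 36 = -36 + 10*C)
(455 + ((J(s(-4)) - 53) + l(-9)))² = (455 + (((-36 + 10*(-4)) - 53) + (-9)²))² = (455 + (((-36 - 40) - 53) + 81))² = (455 + ((-76 - 53) + 81))² = (455 + (-129 + 81))² = (455 - 48)² = 407² = 165649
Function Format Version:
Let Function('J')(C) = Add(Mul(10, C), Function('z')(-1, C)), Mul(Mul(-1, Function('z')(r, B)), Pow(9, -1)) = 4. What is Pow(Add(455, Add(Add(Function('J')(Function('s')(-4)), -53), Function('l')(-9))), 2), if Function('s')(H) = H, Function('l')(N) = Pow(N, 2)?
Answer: 165649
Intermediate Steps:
Function('z')(r, B) = -36 (Function('z')(r, B) = Mul(-9, 4) = -36)
Function('J')(C) = Add(-36, Mul(10, C)) (Function('J')(C) = Add(Mul(10, C), -36) = Add(-36, Mul(10, C)))
Pow(Add(455, Add(Add(Function('J')(Function('s')(-4)), -53), Function('l')(-9))), 2) = Pow(Add(455, Add(Add(Add(-36, Mul(10, -4)), -53), Pow(-9, 2))), 2) = Pow(Add(455, Add(Add(Add(-36, -40), -53), 81)), 2) = Pow(Add(455, Add(Add(-76, -53), 81)), 2) = Pow(Add(455, Add(-129, 81)), 2) = Pow(Add(455, -48), 2) = Pow(407, 2) = 165649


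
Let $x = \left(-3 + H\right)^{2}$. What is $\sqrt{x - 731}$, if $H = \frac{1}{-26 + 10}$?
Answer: $\frac{i \sqrt{184735}}{16} \approx 26.863 i$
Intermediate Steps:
$H = - \frac{1}{16}$ ($H = \frac{1}{-16} = - \frac{1}{16} \approx -0.0625$)
$x = \frac{2401}{256}$ ($x = \left(-3 - \frac{1}{16}\right)^{2} = \left(- \frac{49}{16}\right)^{2} = \frac{2401}{256} \approx 9.3789$)
$\sqrt{x - 731} = \sqrt{\frac{2401}{256} - 731} = \sqrt{- \frac{184735}{256}} = \frac{i \sqrt{184735}}{16}$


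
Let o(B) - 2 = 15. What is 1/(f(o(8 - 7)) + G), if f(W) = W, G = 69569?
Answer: 1/69586 ≈ 1.4371e-5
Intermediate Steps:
o(B) = 17 (o(B) = 2 + 15 = 17)
1/(f(o(8 - 7)) + G) = 1/(17 + 69569) = 1/69586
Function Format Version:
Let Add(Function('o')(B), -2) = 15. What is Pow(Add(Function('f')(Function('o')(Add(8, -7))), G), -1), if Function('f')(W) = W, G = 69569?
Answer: Rational(1, 69586) ≈ 1.4371e-5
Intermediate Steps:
Function('o')(B) = 17 (Function('o')(B) = Add(2, 15) = 17)
Pow(Add(Function('f')(Function('o')(Add(8, -7))), G), -1) = Pow(Add(17, 69569), -1) = Pow(69586, -1) = Rational(1, 69586)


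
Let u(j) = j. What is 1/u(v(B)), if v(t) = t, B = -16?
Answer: -1/16 ≈ -0.062500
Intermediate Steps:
1/u(v(B)) = 1/(-16) = -1/16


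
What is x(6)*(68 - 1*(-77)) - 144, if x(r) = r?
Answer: 726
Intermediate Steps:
x(6)*(68 - 1*(-77)) - 144 = 6*(68 - 1*(-77)) - 144 = 6*(68 + 77) - 144 = 6*145 - 144 = 870 - 144 = 726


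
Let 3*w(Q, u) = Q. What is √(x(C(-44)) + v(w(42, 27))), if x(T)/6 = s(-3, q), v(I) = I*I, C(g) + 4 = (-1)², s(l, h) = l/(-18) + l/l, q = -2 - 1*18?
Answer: √203 ≈ 14.248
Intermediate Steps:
q = -20 (q = -2 - 18 = -20)
w(Q, u) = Q/3
s(l, h) = 1 - l/18 (s(l, h) = l*(-1/18) + 1 = -l/18 + 1 = 1 - l/18)
C(g) = -3 (C(g) = -4 + (-1)² = -4 + 1 = -3)
v(I) = I²
x(T) = 7 (x(T) = 6*(1 - 1/18*(-3)) = 6*(1 + ⅙) = 6*(7/6) = 7)
√(x(C(-44)) + v(w(42, 27))) = √(7 + ((⅓)*42)²) = √(7 + 14²) = √(7 + 196) = √203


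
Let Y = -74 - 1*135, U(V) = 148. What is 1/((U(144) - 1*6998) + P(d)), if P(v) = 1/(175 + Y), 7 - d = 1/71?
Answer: -34/232901 ≈ -0.00014598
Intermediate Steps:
Y = -209 (Y = -74 - 135 = -209)
d = 496/71 (d = 7 - 1/71 = 496/71 ≈ 6.9859)
P(v) = -1/34 (P(v) = 1/(175 - 209) = 1/(-34) = -1/34)
1/((U(144) - 1*6998) + P(d)) = 1/((148 - 1*6998) - 1/34) = 1/((148 - 6998) - 1/34) = 1/(-6850 - 1/34) = 1/(-232901/34) = -34/232901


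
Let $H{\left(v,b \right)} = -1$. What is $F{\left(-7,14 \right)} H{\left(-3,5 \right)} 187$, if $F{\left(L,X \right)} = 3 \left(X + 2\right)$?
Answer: $-8976$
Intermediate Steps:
$F{\left(L,X \right)} = 6 + 3 X$ ($F{\left(L,X \right)} = 3 \left(2 + X\right) = 6 + 3 X$)
$F{\left(-7,14 \right)} H{\left(-3,5 \right)} 187 = \left(6 + 3 \cdot 14\right) \left(-1\right) 187 = \left(6 + 42\right) \left(-1\right) 187 = 48 \left(-1\right) 187 = \left(-48\right) 187 = -8976$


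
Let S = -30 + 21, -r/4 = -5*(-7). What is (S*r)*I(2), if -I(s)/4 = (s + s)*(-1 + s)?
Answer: -20160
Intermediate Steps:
r = -140 (r = -(-20)*(-7) = -4*35 = -140)
I(s) = -8*s*(-1 + s) (I(s) = -4*(s + s)*(-1 + s) = -4*2*s*(-1 + s) = -8*s*(-1 + s))
S = -9
(S*r)*I(2) = (-9*(-140))*(8*2*(1 - 1*2)) = 1260*(8*2*(1 - 2)) = 1260*(8*2*(-1)) = 1260*(-16) = -20160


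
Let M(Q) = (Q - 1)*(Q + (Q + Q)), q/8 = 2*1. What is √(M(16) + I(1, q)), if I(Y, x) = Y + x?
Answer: √737 ≈ 27.148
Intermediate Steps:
q = 16 (q = 8*(2*1) = 8*2 = 16)
M(Q) = 3*Q*(-1 + Q) (M(Q) = (-1 + Q)*(Q + 2*Q) = (-1 + Q)*(3*Q) = 3*Q*(-1 + Q))
√(M(16) + I(1, q)) = √(3*16*(-1 + 16) + (1 + 16)) = √(3*16*15 + 17) = √(720 + 17) = √737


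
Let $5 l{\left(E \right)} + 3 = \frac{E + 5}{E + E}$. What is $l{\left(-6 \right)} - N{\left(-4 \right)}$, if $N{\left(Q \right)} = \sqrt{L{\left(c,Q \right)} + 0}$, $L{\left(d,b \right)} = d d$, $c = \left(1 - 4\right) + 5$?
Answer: $- \frac{31}{12} \approx -2.5833$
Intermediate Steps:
$c = 2$ ($c = \left(1 - 4\right) + 5 = -3 + 5 = 2$)
$L{\left(d,b \right)} = d^{2}$
$N{\left(Q \right)} = 2$ ($N{\left(Q \right)} = \sqrt{2^{2} + 0} = \sqrt{4 + 0} = \sqrt{4} = 2$)
$l{\left(E \right)} = - \frac{3}{5} + \frac{5 + E}{10 E}$ ($l{\left(E \right)} = - \frac{3}{5} + \frac{\left(E + 5\right) \frac{1}{E + E}}{5} = - \frac{3}{5} + \frac{\left(5 + E\right) \frac{1}{2 E}}{5} = - \frac{3}{5} + \frac{\frac{1}{2} \frac{1}{E} \left(5 + E\right)}{5} = - \frac{3}{5} + \frac{5 + E}{10 E}$)
$l{\left(-6 \right)} - N{\left(-4 \right)} = \frac{1 - -6}{2 \left(-6\right)} - 2 = \frac{1}{2} \left(- \frac{1}{6}\right) \left(1 + 6\right) - 2 = \frac{1}{2} \left(- \frac{1}{6}\right) 7 - 2 = - \frac{7}{12} - 2 = - \frac{31}{12}$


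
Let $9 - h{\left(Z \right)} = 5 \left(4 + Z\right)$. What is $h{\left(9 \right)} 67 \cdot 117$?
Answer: $-438984$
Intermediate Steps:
$h{\left(Z \right)} = -11 - 5 Z$ ($h{\left(Z \right)} = 9 - 5 \left(4 + Z\right) = 9 - \left(20 + 5 Z\right) = -11 - 5 Z$)
$h{\left(9 \right)} 67 \cdot 117 = \left(-11 - 45\right) 67 \cdot 117 = \left(-56\right) 67 \cdot 117 = \left(-3752\right) 117 = -438984$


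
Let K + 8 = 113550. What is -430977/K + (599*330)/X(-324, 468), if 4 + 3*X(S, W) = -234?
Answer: -33717056973/13511498 ≈ -2495.4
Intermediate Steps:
X(S, W) = -238/3 (X(S, W) = -4/3 + (⅓)*(-234) = -4/3 - 78 = -238/3)
K = 113542 (K = -8 + 113550 = 113542)
-430977/K + (599*330)/X(-324, 468) = -430977/113542 + (599*330)/(-238/3) = -430977*1/113542 + 197670*(-3/238) = -430977/113542 - 296505/119 = -33717056973/13511498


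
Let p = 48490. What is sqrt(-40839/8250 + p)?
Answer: sqrt(14666727570)/550 ≈ 220.19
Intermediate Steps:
sqrt(-40839/8250 + p) = sqrt(-40839/8250 + 48490) = sqrt(-40839*1/8250 + 48490) = sqrt(-13613/2750 + 48490) = sqrt(133333887/2750) = sqrt(14666727570)/550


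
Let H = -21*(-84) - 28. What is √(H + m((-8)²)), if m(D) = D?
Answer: 30*√2 ≈ 42.426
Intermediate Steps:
H = 1736 (H = 1764 - 28 = 1736)
√(H + m((-8)²)) = √(1736 + (-8)²) = √(1736 + 64) = √1800 = 30*√2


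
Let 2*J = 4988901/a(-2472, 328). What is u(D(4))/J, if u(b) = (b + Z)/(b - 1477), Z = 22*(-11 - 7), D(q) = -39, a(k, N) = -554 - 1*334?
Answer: -64380/630264493 ≈ -0.00010215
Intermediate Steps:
a(k, N) = -888 (a(k, N) = -554 - 334 = -888)
Z = -396 (Z = 22*(-18) = -396)
u(b) = (-396 + b)/(-1477 + b) (u(b) = (b - 396)/(b - 1477) = (-396 + b)/(-1477 + b))
J = -1662967/592 (J = (4988901/(-888))/2 = (4988901*(-1/888))/2 = (½)*(-1662967/296) = -1662967/592 ≈ -2809.1)
u(D(4))/J = ((-396 - 39)/(-1477 - 39))/(-1662967/592) = (-435/(-1516))*(-592/1662967) = -1/1516*(-435)*(-592/1662967) = (435/1516)*(-592/1662967) = -64380/630264493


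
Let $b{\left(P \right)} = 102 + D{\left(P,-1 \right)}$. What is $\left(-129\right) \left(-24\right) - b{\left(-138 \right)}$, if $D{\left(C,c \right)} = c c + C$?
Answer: $3131$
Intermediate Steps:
$D{\left(C,c \right)} = C + c^{2}$ ($D{\left(C,c \right)} = c^{2} + C = C + c^{2}$)
$b{\left(P \right)} = 103 + P$ ($b{\left(P \right)} = 102 + \left(P + \left(-1\right)^{2}\right) = 102 + \left(P + 1\right) = 102 + \left(1 + P\right) = 103 + P$)
$\left(-129\right) \left(-24\right) - b{\left(-138 \right)} = \left(-129\right) \left(-24\right) - \left(103 - 138\right) = 3096 - -35 = 3096 + 35 = 3131$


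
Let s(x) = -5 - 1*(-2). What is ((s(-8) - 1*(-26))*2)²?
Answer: 2116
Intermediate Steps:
s(x) = -3 (s(x) = -5 + 2 = -3)
((s(-8) - 1*(-26))*2)² = ((-3 - 1*(-26))*2)² = ((-3 + 26)*2)² = (23*2)² = 46² = 2116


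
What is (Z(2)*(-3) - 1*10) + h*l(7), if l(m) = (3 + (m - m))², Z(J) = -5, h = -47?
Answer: -418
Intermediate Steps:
l(m) = 9 (l(m) = (3 + 0)² = 3² = 9)
(Z(2)*(-3) - 1*10) + h*l(7) = (-5*(-3) - 1*10) - 47*9 = (15 - 10) - 423 = 5 - 423 = -418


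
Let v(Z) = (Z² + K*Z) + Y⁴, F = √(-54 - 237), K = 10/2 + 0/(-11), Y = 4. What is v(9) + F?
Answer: 382 + I*√291 ≈ 382.0 + 17.059*I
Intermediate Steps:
K = 5 (K = 10*(½) + 0*(-1/11) = 5 + 0 = 5)
F = I*√291 (F = √(-291) = I*√291 ≈ 17.059*I)
v(Z) = 256 + Z² + 5*Z (v(Z) = (Z² + 5*Z) + 4⁴ = (Z² + 5*Z) + 256 = 256 + Z² + 5*Z)
v(9) + F = (256 + 9² + 5*9) + I*√291 = (256 + 81 + 45) + I*√291 = 382 + I*√291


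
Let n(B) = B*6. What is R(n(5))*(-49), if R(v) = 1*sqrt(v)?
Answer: -49*sqrt(30) ≈ -268.38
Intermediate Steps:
n(B) = 6*B
R(v) = sqrt(v)
R(n(5))*(-49) = sqrt(6*5)*(-49) = sqrt(30)*(-49) = -49*sqrt(30)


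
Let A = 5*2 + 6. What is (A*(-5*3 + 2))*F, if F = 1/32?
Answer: -13/2 ≈ -6.5000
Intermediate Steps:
A = 16 (A = 10 + 6 = 16)
F = 1/32 ≈ 0.031250
(A*(-5*3 + 2))*F = (16*(-5*3 + 2))*(1/32) = (16*(-15 + 2))*(1/32) = (16*(-13))*(1/32) = -208*1/32 = -13/2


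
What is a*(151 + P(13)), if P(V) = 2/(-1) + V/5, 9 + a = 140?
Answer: 99298/5 ≈ 19860.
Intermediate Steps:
a = 131 (a = -9 + 140 = 131)
P(V) = -2 + V/5 (P(V) = 2*(-1) + V*(1/5) = -2 + V/5)
a*(151 + P(13)) = 131*(151 + (-2 + (1/5)*13)) = 131*(151 + (-2 + 13/5)) = 131*(151 + 3/5) = 131*(758/5) = 99298/5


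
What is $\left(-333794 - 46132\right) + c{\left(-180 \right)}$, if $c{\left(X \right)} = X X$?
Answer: $-347526$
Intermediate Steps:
$c{\left(X \right)} = X^{2}$
$\left(-333794 - 46132\right) + c{\left(-180 \right)} = \left(-333794 - 46132\right) + \left(-180\right)^{2} = -379926 + 32400 = -347526$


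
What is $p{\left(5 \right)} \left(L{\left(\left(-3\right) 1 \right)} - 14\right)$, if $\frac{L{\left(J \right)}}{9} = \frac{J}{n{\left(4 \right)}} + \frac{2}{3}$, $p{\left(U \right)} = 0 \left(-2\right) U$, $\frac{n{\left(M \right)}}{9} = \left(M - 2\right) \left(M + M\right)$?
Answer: $0$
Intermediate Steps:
$n{\left(M \right)} = 18 M \left(-2 + M\right)$ ($n{\left(M \right)} = 9 \left(M - 2\right) \left(M + M\right) = 9 \left(-2 + M\right) 2 M = 9 \cdot 2 M \left(-2 + M\right) = 18 M \left(-2 + M\right)$)
$p{\left(U \right)} = 0$ ($p{\left(U \right)} = 0 U = 0$)
$L{\left(J \right)} = 6 + \frac{J}{16}$ ($L{\left(J \right)} = 9 \left(\frac{J}{18 \cdot 4 \left(-2 + 4\right)} + \frac{2}{3}\right) = 9 \left(\frac{J}{18 \cdot 4 \cdot 2} + 2 \cdot \frac{1}{3}\right) = 9 \left(\frac{J}{144} + \frac{2}{3}\right) = 9 \left(\frac{2}{3} + \frac{J}{144}\right) = 6 + \frac{J}{16}$)
$p{\left(5 \right)} \left(L{\left(\left(-3\right) 1 \right)} - 14\right) = 0 \left(\left(6 + \frac{\left(-3\right) 1}{16}\right) - 14\right) = 0 \left(\left(6 + \frac{1}{16} \left(-3\right)\right) - 14\right) = 0 \left(\left(6 - \frac{3}{16}\right) - 14\right) = 0 \left(\frac{93}{16} - 14\right) = 0 \left(- \frac{131}{16}\right) = 0$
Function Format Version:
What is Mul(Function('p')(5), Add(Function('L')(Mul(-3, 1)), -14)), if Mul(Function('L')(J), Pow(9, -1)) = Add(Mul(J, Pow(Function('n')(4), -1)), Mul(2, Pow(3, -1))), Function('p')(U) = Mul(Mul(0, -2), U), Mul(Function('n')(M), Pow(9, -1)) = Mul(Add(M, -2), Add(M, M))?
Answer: 0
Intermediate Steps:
Function('n')(M) = Mul(18, M, Add(-2, M)) (Function('n')(M) = Mul(9, Mul(Add(M, -2), Add(M, M))) = Mul(9, Mul(Add(-2, M), Mul(2, M))) = Mul(9, Mul(2, M, Add(-2, M))) = Mul(18, M, Add(-2, M)))
Function('p')(U) = 0 (Function('p')(U) = Mul(0, U) = 0)
Function('L')(J) = Add(6, Mul(Rational(1, 16), J)) (Function('L')(J) = Mul(9, Add(Mul(J, Pow(Mul(18, 4, Add(-2, 4)), -1)), Mul(2, Pow(3, -1)))) = Mul(9, Add(Mul(J, Pow(Mul(18, 4, 2), -1)), Mul(2, Rational(1, 3)))) = Mul(9, Add(Mul(J, Pow(144, -1)), Rational(2, 3))) = Mul(9, Add(Mul(J, Rational(1, 144)), Rational(2, 3))) = Mul(9, Add(Mul(Rational(1, 144), J), Rational(2, 3))) = Mul(9, Add(Rational(2, 3), Mul(Rational(1, 144), J))) = Add(6, Mul(Rational(1, 16), J)))
Mul(Function('p')(5), Add(Function('L')(Mul(-3, 1)), -14)) = Mul(0, Add(Add(6, Mul(Rational(1, 16), Mul(-3, 1))), -14)) = Mul(0, Add(Add(6, Mul(Rational(1, 16), -3)), -14)) = Mul(0, Add(Add(6, Rational(-3, 16)), -14)) = Mul(0, Add(Rational(93, 16), -14)) = Mul(0, Rational(-131, 16)) = 0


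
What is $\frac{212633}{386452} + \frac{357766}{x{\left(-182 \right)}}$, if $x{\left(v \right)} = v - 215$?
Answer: $- \frac{138174970931}{153421444} \approx -900.62$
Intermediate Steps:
$x{\left(v \right)} = -215 + v$ ($x{\left(v \right)} = v - 215 = -215 + v$)
$\frac{212633}{386452} + \frac{357766}{x{\left(-182 \right)}} = \frac{212633}{386452} + \frac{357766}{-215 - 182} = 212633 \cdot \frac{1}{386452} + \frac{357766}{-397} = \frac{212633}{386452} + 357766 \left(- \frac{1}{397}\right) = \frac{212633}{386452} - \frac{357766}{397} = - \frac{138174970931}{153421444}$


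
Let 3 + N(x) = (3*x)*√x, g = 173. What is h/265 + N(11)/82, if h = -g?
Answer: -14981/21730 + 33*√11/82 ≈ 0.64532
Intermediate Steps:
h = -173 (h = -1*173 = -173)
N(x) = -3 + 3*x^(3/2) (N(x) = -3 + (3*x)*√x = -3 + 3*x^(3/2))
h/265 + N(11)/82 = -173/265 + (-3 + 3*11^(3/2))/82 = -173*1/265 + (-3 + 3*(11*√11))*(1/82) = -173/265 + (-3 + 33*√11)*(1/82) = -173/265 + (-3/82 + 33*√11/82) = -14981/21730 + 33*√11/82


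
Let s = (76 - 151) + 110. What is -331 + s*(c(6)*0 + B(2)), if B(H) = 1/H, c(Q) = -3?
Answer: -627/2 ≈ -313.50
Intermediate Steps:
s = 35 (s = -75 + 110 = 35)
-331 + s*(c(6)*0 + B(2)) = -331 + 35*(-3*0 + 1/2) = -331 + 35*(0 + 1/2) = -331 + 35*(1/2) = -331 + 35/2 = -627/2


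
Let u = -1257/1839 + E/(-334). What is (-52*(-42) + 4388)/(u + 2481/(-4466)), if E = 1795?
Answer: -751161339698/755882481 ≈ -993.75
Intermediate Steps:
u = -1240281/204742 (u = -1257/1839 + 1795/(-334) = -1257*1/1839 + 1795*(-1/334) = -419/613 - 1795/334 = -1240281/204742 ≈ -6.0578)
(-52*(-42) + 4388)/(u + 2481/(-4466)) = (-52*(-42) + 4388)/(-1240281/204742 + 2481/(-4466)) = (2184 + 4388)/(-1240281/204742 + 2481*(-1/4466)) = 6572/(-1240281/204742 - 2481/4466) = 6572/(-1511764962/228594443) = 6572*(-228594443/1511764962) = -751161339698/755882481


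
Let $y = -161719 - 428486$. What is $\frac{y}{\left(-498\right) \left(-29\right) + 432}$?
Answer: $- \frac{196735}{4958} \approx -39.68$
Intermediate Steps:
$y = -590205$ ($y = -161719 - 428486 = -590205$)
$\frac{y}{\left(-498\right) \left(-29\right) + 432} = - \frac{590205}{\left(-498\right) \left(-29\right) + 432} = - \frac{590205}{14442 + 432} = - \frac{590205}{14874} = \left(-590205\right) \frac{1}{14874} = - \frac{196735}{4958}$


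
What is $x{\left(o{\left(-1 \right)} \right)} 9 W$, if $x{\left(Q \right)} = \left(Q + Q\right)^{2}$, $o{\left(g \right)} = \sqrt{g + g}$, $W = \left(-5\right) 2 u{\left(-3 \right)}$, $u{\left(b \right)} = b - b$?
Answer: $0$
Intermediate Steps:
$u{\left(b \right)} = 0$
$W = 0$ ($W = \left(-5\right) 2 \cdot 0 = \left(-10\right) 0 = 0$)
$o{\left(g \right)} = \sqrt{2} \sqrt{g}$ ($o{\left(g \right)} = \sqrt{2 g} = \sqrt{2} \sqrt{g}$)
$x{\left(Q \right)} = 4 Q^{2}$ ($x{\left(Q \right)} = \left(2 Q\right)^{2} = 4 Q^{2}$)
$x{\left(o{\left(-1 \right)} \right)} 9 W = 4 \left(\sqrt{2} \sqrt{-1}\right)^{2} \cdot 9 \cdot 0 = 4 \left(\sqrt{2} i\right)^{2} \cdot 9 \cdot 0 = 4 \left(i \sqrt{2}\right)^{2} \cdot 9 \cdot 0 = 4 \left(-2\right) 9 \cdot 0 = \left(-8\right) 9 \cdot 0 = \left(-72\right) 0 = 0$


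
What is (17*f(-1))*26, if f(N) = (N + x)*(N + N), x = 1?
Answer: 0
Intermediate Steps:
f(N) = 2*N*(1 + N) (f(N) = (N + 1)*(N + N) = (1 + N)*(2*N) = 2*N*(1 + N))
(17*f(-1))*26 = (17*(2*(-1)*(1 - 1)))*26 = (17*(2*(-1)*0))*26 = (17*0)*26 = 0*26 = 0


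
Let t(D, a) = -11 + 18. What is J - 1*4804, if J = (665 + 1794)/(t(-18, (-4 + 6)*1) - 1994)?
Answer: -9548007/1987 ≈ -4805.2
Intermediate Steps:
t(D, a) = 7
J = -2459/1987 (J = (665 + 1794)/(7 - 1994) = 2459/(-1987) = 2459*(-1/1987) = -2459/1987 ≈ -1.2375)
J - 1*4804 = -2459/1987 - 1*4804 = -2459/1987 - 4804 = -9548007/1987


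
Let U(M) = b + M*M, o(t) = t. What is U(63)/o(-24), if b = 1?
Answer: -1985/12 ≈ -165.42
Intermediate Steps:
U(M) = 1 + M² (U(M) = 1 + M*M = 1 + M²)
U(63)/o(-24) = (1 + 63²)/(-24) = (1 + 3969)*(-1/24) = 3970*(-1/24) = -1985/12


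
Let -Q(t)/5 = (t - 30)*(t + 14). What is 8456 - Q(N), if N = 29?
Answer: 8241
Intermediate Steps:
Q(t) = -5*(-30 + t)*(14 + t) (Q(t) = -5*(t - 30)*(t + 14) = -5*(-30 + t)*(14 + t))
8456 - Q(N) = 8456 - (2100 - 5*29² + 80*29) = 8456 - (2100 - 5*841 + 2320) = 8456 - (2100 - 4205 + 2320) = 8456 - 1*215 = 8456 - 215 = 8241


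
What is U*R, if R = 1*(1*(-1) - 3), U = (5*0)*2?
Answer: 0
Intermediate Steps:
U = 0 (U = 0*2 = 0)
R = -4 (R = 1*(-1 - 3) = 1*(-4) = -4)
U*R = 0*(-4) = 0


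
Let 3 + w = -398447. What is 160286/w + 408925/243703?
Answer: 61936993596/48551730175 ≈ 1.2757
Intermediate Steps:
w = -398450 (w = -3 - 398447 = -398450)
160286/w + 408925/243703 = 160286/(-398450) + 408925/243703 = 160286*(-1/398450) + 408925*(1/243703) = -80143/199225 + 408925/243703 = 61936993596/48551730175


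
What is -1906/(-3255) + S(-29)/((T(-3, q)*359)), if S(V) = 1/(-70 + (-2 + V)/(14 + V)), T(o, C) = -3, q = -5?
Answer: 697271101/1190747355 ≈ 0.58557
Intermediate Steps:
S(V) = 1/(-70 + (-2 + V)/(14 + V))
-1906/(-3255) + S(-29)/((T(-3, q)*359)) = -1906/(-3255) + ((-14 - 1*(-29))/(982 + 69*(-29)))/((-3*359)) = -1906*(-1/3255) + ((-14 + 29)/(982 - 2001))/(-1077) = 1906/3255 + (15/(-1019))*(-1/1077) = 1906/3255 - 1/1019*15*(-1/1077) = 1906/3255 - 15/1019*(-1/1077) = 1906/3255 + 5/365821 = 697271101/1190747355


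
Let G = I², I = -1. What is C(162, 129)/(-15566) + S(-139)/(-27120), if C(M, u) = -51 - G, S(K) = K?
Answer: 1786957/211074960 ≈ 0.0084660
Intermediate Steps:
G = 1 (G = (-1)² = 1)
C(M, u) = -52 (C(M, u) = -51 - 1*1 = -51 - 1 = -52)
C(162, 129)/(-15566) + S(-139)/(-27120) = -52/(-15566) - 139/(-27120) = -52*(-1/15566) - 139*(-1/27120) = 26/7783 + 139/27120 = 1786957/211074960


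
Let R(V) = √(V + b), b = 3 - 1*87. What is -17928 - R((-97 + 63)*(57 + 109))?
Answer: -17928 - 4*I*√358 ≈ -17928.0 - 75.684*I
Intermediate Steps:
b = -84 (b = 3 - 87 = -84)
R(V) = √(-84 + V) (R(V) = √(V - 84) = √(-84 + V))
-17928 - R((-97 + 63)*(57 + 109)) = -17928 - √(-84 + (-97 + 63)*(57 + 109)) = -17928 - √(-84 - 34*166) = -17928 - √(-84 - 5644) = -17928 - √(-5728) = -17928 - 4*I*√358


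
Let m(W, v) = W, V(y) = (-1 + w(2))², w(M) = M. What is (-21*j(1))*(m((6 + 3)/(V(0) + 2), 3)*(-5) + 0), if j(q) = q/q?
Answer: 315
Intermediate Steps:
j(q) = 1
V(y) = 1 (V(y) = (-1 + 2)² = 1² = 1)
(-21*j(1))*(m((6 + 3)/(V(0) + 2), 3)*(-5) + 0) = (-21*1)*(((6 + 3)/(1 + 2))*(-5) + 0) = -21*((9/3)*(-5) + 0) = -21*((9*(⅓))*(-5) + 0) = -21*(3*(-5) + 0) = -21*(-15 + 0) = -21*(-15) = 315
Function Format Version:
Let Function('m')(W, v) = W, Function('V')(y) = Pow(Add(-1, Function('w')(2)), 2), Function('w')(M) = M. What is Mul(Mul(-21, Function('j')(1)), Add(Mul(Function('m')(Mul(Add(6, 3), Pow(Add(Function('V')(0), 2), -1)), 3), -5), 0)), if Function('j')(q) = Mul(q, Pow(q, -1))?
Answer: 315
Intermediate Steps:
Function('j')(q) = 1
Function('V')(y) = 1 (Function('V')(y) = Pow(Add(-1, 2), 2) = Pow(1, 2) = 1)
Mul(Mul(-21, Function('j')(1)), Add(Mul(Function('m')(Mul(Add(6, 3), Pow(Add(Function('V')(0), 2), -1)), 3), -5), 0)) = Mul(Mul(-21, 1), Add(Mul(Mul(Add(6, 3), Pow(Add(1, 2), -1)), -5), 0)) = Mul(-21, Add(Mul(Mul(9, Pow(3, -1)), -5), 0)) = Mul(-21, Add(Mul(Mul(9, Rational(1, 3)), -5), 0)) = Mul(-21, Add(Mul(3, -5), 0)) = Mul(-21, Add(-15, 0)) = Mul(-21, -15) = 315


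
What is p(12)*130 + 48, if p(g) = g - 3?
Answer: 1218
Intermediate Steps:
p(g) = -3 + g
p(12)*130 + 48 = (-3 + 12)*130 + 48 = 9*130 + 48 = 1170 + 48 = 1218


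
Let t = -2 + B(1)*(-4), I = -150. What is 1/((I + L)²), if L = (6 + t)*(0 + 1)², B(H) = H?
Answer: 1/22500 ≈ 4.4444e-5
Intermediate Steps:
t = -6 (t = -2 + 1*(-4) = -2 - 4 = -6)
L = 0 (L = (6 - 6)*(0 + 1)² = 0*1² = 0*1 = 0)
1/((I + L)²) = 1/((-150 + 0)²) = 1/((-150)²) = 1/22500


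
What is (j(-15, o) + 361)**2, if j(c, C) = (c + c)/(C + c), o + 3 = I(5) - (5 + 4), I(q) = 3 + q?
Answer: 47458321/361 ≈ 1.3146e+5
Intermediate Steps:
o = -4 (o = -3 + ((3 + 5) - (5 + 4)) = -3 + (8 - 1*9) = -3 + (8 - 9) = -3 - 1 = -4)
j(c, C) = 2*c/(C + c) (j(c, C) = (2*c)/(C + c) = 2*c/(C + c))
(j(-15, o) + 361)**2 = (2*(-15)/(-4 - 15) + 361)**2 = (2*(-15)/(-19) + 361)**2 = (2*(-15)*(-1/19) + 361)**2 = (30/19 + 361)**2 = (6889/19)**2 = 47458321/361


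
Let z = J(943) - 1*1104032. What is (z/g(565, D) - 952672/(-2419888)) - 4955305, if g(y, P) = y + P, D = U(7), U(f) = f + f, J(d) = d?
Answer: -434101357407394/87569697 ≈ -4.9572e+6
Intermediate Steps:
U(f) = 2*f
z = -1103089 (z = 943 - 1*1104032 = 943 - 1104032 = -1103089)
D = 14 (D = 2*7 = 14)
g(y, P) = P + y
(z/g(565, D) - 952672/(-2419888)) - 4955305 = (-1103089/(14 + 565) - 952672/(-2419888)) - 4955305 = (-1103089/579 - 952672*(-1/2419888)) - 4955305 = (-1103089*1/579 + 59542/151243) - 4955305 = (-1103089/579 + 59542/151243) - 4955305 = -166800014809/87569697 - 4955305 = -434101357407394/87569697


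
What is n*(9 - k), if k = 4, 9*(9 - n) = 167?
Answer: -430/9 ≈ -47.778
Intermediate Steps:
n = -86/9 (n = 9 - ⅑*167 = 9 - 167/9 = -86/9 ≈ -9.5556)
n*(9 - k) = -86*(9 - 1*4)/9 = -86*(9 - 4)/9 = -86/9*5 = -430/9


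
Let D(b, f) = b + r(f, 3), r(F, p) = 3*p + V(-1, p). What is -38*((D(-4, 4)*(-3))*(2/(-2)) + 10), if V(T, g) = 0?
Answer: -950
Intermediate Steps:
r(F, p) = 3*p (r(F, p) = 3*p + 0 = 3*p)
D(b, f) = 9 + b (D(b, f) = b + 3*3 = b + 9 = 9 + b)
-38*((D(-4, 4)*(-3))*(2/(-2)) + 10) = -38*(((9 - 4)*(-3))*(2/(-2)) + 10) = -38*((5*(-3))*(2*(-½)) + 10) = -38*(-15*(-1) + 10) = -38*(15 + 10) = -38*25 = -950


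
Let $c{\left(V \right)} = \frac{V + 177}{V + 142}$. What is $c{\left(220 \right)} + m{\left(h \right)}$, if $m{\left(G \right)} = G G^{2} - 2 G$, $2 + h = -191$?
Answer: $- \frac{2602298505}{362} \approx -7.1887 \cdot 10^{6}$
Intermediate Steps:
$c{\left(V \right)} = \frac{177 + V}{142 + V}$
$h = -193$ ($h = -2 - 191 = -193$)
$m{\left(G \right)} = G^{3} - 2 G$
$c{\left(220 \right)} + m{\left(h \right)} = \frac{177 + 220}{142 + 220} - 193 \left(-2 + \left(-193\right)^{2}\right) = \frac{1}{362} \cdot 397 - 193 \left(-2 + 37249\right) = \frac{1}{362} \cdot 397 - 7188671 = \frac{397}{362} - 7188671 = - \frac{2602298505}{362}$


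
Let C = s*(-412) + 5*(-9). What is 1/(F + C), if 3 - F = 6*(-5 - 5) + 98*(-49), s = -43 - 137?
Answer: 1/78980 ≈ 1.2661e-5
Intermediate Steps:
s = -180
F = 4865 (F = 3 - (6*(-5 - 5) + 98*(-49)) = 3 - (6*(-10) - 4802) = 3 - (-60 - 4802) = 3 - 1*(-4862) = 3 + 4862 = 4865)
C = 74115 (C = -180*(-412) + 5*(-9) = 74160 - 45 = 74115)
1/(F + C) = 1/(4865 + 74115) = 1/78980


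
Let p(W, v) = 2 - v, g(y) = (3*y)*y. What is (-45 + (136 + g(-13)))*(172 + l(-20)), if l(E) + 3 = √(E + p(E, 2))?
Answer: 101062 + 1196*I*√5 ≈ 1.0106e+5 + 2674.3*I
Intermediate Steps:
g(y) = 3*y²
l(E) = -3 + √E (l(E) = -3 + √(E + (2 - 1*2)) = -3 + √(E + (2 - 2)) = -3 + √(E + 0) = -3 + √E)
(-45 + (136 + g(-13)))*(172 + l(-20)) = (-45 + (136 + 3*(-13)²))*(172 + (-3 + √(-20))) = (-45 + (136 + 3*169))*(172 + (-3 + 2*I*√5)) = (-45 + (136 + 507))*(169 + 2*I*√5) = (-45 + 643)*(169 + 2*I*√5) = 598*(169 + 2*I*√5) = 101062 + 1196*I*√5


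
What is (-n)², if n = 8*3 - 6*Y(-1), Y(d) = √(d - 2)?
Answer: 468 - 288*I*√3 ≈ 468.0 - 498.83*I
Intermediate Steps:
Y(d) = √(-2 + d)
n = 24 - 6*I*√3 (n = 8*3 - 6*√(-2 - 1) = 24 - 6*I*√3 ≈ 24.0 - 10.392*I)
(-n)² = (-(24 - 6*I*√3))² = (-24 + 6*I*√3)²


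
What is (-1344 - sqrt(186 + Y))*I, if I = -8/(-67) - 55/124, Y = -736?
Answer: 904848/2077 + 13465*I*sqrt(22)/8308 ≈ 435.65 + 7.6019*I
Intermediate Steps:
I = -2693/8308 (I = -8*(-1/67) - 55*1/124 = 8/67 - 55/124 = -2693/8308 ≈ -0.32415)
(-1344 - sqrt(186 + Y))*I = (-1344 - sqrt(186 - 736))*(-2693/8308) = (-1344 - sqrt(-550))*(-2693/8308) = (-1344 - 5*I*sqrt(22))*(-2693/8308) = 904848/2077 + 13465*I*sqrt(22)/8308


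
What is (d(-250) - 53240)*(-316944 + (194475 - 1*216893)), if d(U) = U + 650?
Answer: 17931888080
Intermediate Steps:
d(U) = 650 + U
(d(-250) - 53240)*(-316944 + (194475 - 1*216893)) = ((650 - 250) - 53240)*(-316944 + (194475 - 1*216893)) = (400 - 53240)*(-316944 + (194475 - 216893)) = -52840*(-316944 - 22418) = -52840*(-339362) = 17931888080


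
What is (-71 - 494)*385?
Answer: -217525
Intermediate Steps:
(-71 - 494)*385 = -565*385 = -217525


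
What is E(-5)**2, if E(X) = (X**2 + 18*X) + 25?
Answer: 1600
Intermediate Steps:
E(X) = 25 + X**2 + 18*X
E(-5)**2 = (25 + (-5)**2 + 18*(-5))**2 = (25 + 25 - 90)**2 = (-40)**2 = 1600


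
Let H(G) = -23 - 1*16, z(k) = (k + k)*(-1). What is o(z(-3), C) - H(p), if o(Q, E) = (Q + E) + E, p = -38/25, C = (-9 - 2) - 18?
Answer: -13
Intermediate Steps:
C = -29 (C = -11 - 18 = -29)
z(k) = -2*k (z(k) = (2*k)*(-1) = -2*k)
p = -38/25 (p = -38*1/25 = -38/25 ≈ -1.5200)
H(G) = -39 (H(G) = -23 - 16 = -39)
o(Q, E) = Q + 2*E (o(Q, E) = (E + Q) + E = Q + 2*E)
o(z(-3), C) - H(p) = (-2*(-3) + 2*(-29)) - 1*(-39) = (6 - 58) + 39 = -52 + 39 = -13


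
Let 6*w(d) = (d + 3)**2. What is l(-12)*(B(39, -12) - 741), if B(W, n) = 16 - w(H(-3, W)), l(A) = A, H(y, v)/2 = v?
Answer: 21822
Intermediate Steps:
H(y, v) = 2*v
w(d) = (3 + d)**2/6 (w(d) = (d + 3)**2/6 = (3 + d)**2/6)
B(W, n) = 16 - (3 + 2*W)**2/6
l(-12)*(B(39, -12) - 741) = -12*((16 - (3 + 2*39)**2/6) - 741) = -12*((16 - (3 + 78)**2/6) - 741) = -12*((16 - 1/6*81**2) - 741) = -12*((16 - 1/6*6561) - 741) = -12*((16 - 2187/2) - 741) = -12*(-2155/2 - 741) = -12*(-3637/2) = 21822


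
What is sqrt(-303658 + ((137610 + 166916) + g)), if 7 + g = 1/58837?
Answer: sqrt(2980603460746)/58837 ≈ 29.343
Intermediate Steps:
g = -411858/58837 (g = -7 + 1/58837 = -411858/58837 ≈ -7.0000)
sqrt(-303658 + ((137610 + 166916) + g)) = sqrt(-303658 + ((137610 + 166916) - 411858/58837)) = sqrt(-303658 + (304526 - 411858/58837)) = sqrt(-303658 + 17916984404/58837) = sqrt(50658658/58837) = sqrt(2980603460746)/58837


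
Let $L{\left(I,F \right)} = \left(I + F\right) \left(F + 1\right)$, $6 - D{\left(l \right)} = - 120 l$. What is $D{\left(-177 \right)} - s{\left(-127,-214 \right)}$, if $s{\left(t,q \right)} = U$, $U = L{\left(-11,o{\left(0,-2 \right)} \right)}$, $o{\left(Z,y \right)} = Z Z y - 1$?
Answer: $-21234$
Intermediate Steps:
$o{\left(Z,y \right)} = -1 + y Z^{2}$ ($o{\left(Z,y \right)} = Z^{2} y - 1 = y Z^{2} - 1 = -1 + y Z^{2}$)
$D{\left(l \right)} = 6 + 120 l$ ($D{\left(l \right)} = 6 - - 120 l = 6 + 120 l$)
$L{\left(I,F \right)} = \left(1 + F\right) \left(F + I\right)$ ($L{\left(I,F \right)} = \left(F + I\right) \left(1 + F\right) = \left(1 + F\right) \left(F + I\right)$)
$U = 0$ ($U = \left(-1 - 2 \cdot 0^{2}\right) - 11 + \left(-1 - 2 \cdot 0^{2}\right)^{2} + \left(-1 - 2 \cdot 0^{2}\right) \left(-11\right) = \left(-1 - 0\right) - 11 + \left(-1 - 0\right)^{2} + \left(-1 - 0\right) \left(-11\right) = \left(-1 + 0\right) - 11 + \left(-1 + 0\right)^{2} + \left(-1 + 0\right) \left(-11\right) = -1 - 11 + \left(-1\right)^{2} - -11 = -1 - 11 + 1 + 11 = 0$)
$s{\left(t,q \right)} = 0$
$D{\left(-177 \right)} - s{\left(-127,-214 \right)} = \left(6 + 120 \left(-177\right)\right) - 0 = \left(6 - 21240\right) + 0 = -21234 + 0 = -21234$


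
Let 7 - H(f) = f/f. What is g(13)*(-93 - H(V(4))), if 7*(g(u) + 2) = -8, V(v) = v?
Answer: 2178/7 ≈ 311.14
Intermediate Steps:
g(u) = -22/7 (g(u) = -2 + (⅐)*(-8) = -2 - 8/7 = -22/7)
H(f) = 6 (H(f) = 7 - f/f = 7 - 1*1 = 7 - 1 = 6)
g(13)*(-93 - H(V(4))) = -22*(-93 - 1*6)/7 = -22*(-93 - 6)/7 = -22/7*(-99) = 2178/7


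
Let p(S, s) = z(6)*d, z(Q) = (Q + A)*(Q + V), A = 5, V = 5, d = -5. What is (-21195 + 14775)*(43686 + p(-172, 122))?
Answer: -276580020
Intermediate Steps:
z(Q) = (5 + Q)² (z(Q) = (Q + 5)*(Q + 5) = (5 + Q)*(5 + Q) = (5 + Q)²)
p(S, s) = -605 (p(S, s) = (25 + 6² + 10*6)*(-5) = (25 + 36 + 60)*(-5) = 121*(-5) = -605)
(-21195 + 14775)*(43686 + p(-172, 122)) = (-21195 + 14775)*(43686 - 605) = -6420*43081 = -276580020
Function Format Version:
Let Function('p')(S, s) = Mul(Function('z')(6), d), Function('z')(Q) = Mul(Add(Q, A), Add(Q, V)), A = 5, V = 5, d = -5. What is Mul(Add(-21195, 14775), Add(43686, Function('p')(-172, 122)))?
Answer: -276580020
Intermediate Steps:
Function('z')(Q) = Pow(Add(5, Q), 2) (Function('z')(Q) = Mul(Add(Q, 5), Add(Q, 5)) = Mul(Add(5, Q), Add(5, Q)) = Pow(Add(5, Q), 2))
Function('p')(S, s) = -605 (Function('p')(S, s) = Mul(Add(25, Pow(6, 2), Mul(10, 6)), -5) = Mul(Add(25, 36, 60), -5) = Mul(121, -5) = -605)
Mul(Add(-21195, 14775), Add(43686, Function('p')(-172, 122))) = Mul(Add(-21195, 14775), Add(43686, -605)) = Mul(-6420, 43081) = -276580020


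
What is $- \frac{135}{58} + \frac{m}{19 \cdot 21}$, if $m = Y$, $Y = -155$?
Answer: $- \frac{62855}{23142} \approx -2.7161$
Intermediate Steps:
$m = -155$
$- \frac{135}{58} + \frac{m}{19 \cdot 21} = - \frac{135}{58} - \frac{155}{19 \cdot 21} = \left(-135\right) \frac{1}{58} - \frac{155}{399} = - \frac{135}{58} - \frac{155}{399} = - \frac{62855}{23142}$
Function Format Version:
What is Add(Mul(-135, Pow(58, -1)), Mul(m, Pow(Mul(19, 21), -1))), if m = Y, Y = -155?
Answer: Rational(-62855, 23142) ≈ -2.7161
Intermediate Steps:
m = -155
Add(Mul(-135, Pow(58, -1)), Mul(m, Pow(Mul(19, 21), -1))) = Add(Mul(-135, Pow(58, -1)), Mul(-155, Pow(Mul(19, 21), -1))) = Add(Mul(-135, Rational(1, 58)), Mul(-155, Pow(399, -1))) = Add(Rational(-135, 58), Mul(-155, Rational(1, 399))) = Add(Rational(-135, 58), Rational(-155, 399)) = Rational(-62855, 23142)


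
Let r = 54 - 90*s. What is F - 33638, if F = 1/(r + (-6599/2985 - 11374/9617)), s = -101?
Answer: -8826512353176121/262397062307 ≈ -33638.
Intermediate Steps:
r = 9144 (r = 54 - 90*(-101) = 54 + 9090 = 9144)
F = 28706745/262397062307 (F = 1/(9144 + (-6599/2985 - 11374/9617)) = 1/(9144 - 97413973/28706745) = 1/(262397062307/28706745) = 28706745/262397062307 ≈ 0.00010940)
F - 33638 = 28706745/262397062307 - 33638 = -8826512353176121/262397062307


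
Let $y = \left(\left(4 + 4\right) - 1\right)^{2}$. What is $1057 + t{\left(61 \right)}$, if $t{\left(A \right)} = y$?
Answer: $1106$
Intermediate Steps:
$y = 49$ ($y = \left(8 - 1\right)^{2} = 7^{2} = 49$)
$t{\left(A \right)} = 49$
$1057 + t{\left(61 \right)} = 1057 + 49 = 1106$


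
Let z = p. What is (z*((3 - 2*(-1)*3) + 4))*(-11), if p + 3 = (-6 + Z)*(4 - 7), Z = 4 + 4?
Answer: 1287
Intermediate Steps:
Z = 8
p = -9 (p = -3 + (-6 + 8)*(4 - 7) = -3 + 2*(-3) = -3 - 6 = -9)
z = -9
(z*((3 - 2*(-1)*3) + 4))*(-11) = -9*((3 - 2*(-1)*3) + 4)*(-11) = -9*((3 + 2*3) + 4)*(-11) = -9*((3 + 6) + 4)*(-11) = -9*(9 + 4)*(-11) = -9*13*(-11) = -117*(-11) = 1287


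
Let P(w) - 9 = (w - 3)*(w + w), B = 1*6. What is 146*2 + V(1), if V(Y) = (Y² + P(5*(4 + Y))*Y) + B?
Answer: 1408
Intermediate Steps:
B = 6
P(w) = 9 + 2*w*(-3 + w) (P(w) = 9 + (w - 3)*(w + w) = 9 + (-3 + w)*(2*w) = 9 + 2*w*(-3 + w))
V(Y) = 6 + Y² + Y*(-111 - 30*Y + 2*(20 + 5*Y)²) (V(Y) = (Y² + (9 - 30*(4 + Y) + 2*(5*(4 + Y))²)*Y) + 6 = (Y² + (9 - 6*(20 + 5*Y) + 2*(20 + 5*Y)²)*Y) + 6 = (Y² + (9 + (-120 - 30*Y) + 2*(20 + 5*Y)²)*Y) + 6 = (Y² + (-111 - 30*Y + 2*(20 + 5*Y)²)*Y) + 6 = (Y² + Y*(-111 - 30*Y + 2*(20 + 5*Y)²)) + 6 = 6 + Y² + Y*(-111 - 30*Y + 2*(20 + 5*Y)²))
146*2 + V(1) = 146*2 + (6 + 50*1³ + 371*1² + 689*1) = 292 + (6 + 50*1 + 371*1 + 689) = 292 + (6 + 50 + 371 + 689) = 292 + 1116 = 1408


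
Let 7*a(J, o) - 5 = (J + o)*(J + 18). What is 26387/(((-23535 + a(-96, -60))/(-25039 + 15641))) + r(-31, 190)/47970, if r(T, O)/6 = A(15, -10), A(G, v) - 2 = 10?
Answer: 330440090737/29043170 ≈ 11378.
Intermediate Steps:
A(G, v) = 12 (A(G, v) = 2 + 10 = 12)
r(T, O) = 72 (r(T, O) = 6*12 = 72)
a(J, o) = 5/7 + (18 + J)*(J + o)/7 (a(J, o) = 5/7 + ((J + o)*(J + 18))/7 = 5/7 + ((J + o)*(18 + J))/7 = 5/7 + ((18 + J)*(J + o))/7 = 5/7 + (18 + J)*(J + o)/7)
26387/(((-23535 + a(-96, -60))/(-25039 + 15641))) + r(-31, 190)/47970 = 26387/(((-23535 + (5/7 + (⅐)*(-96)² + (18/7)*(-96) + (18/7)*(-60) + (⅐)*(-96)*(-60)))/(-25039 + 15641))) + 72/47970 = 26387/(((-23535 + (5/7 + (⅐)*9216 - 1728/7 - 1080/7 + 5760/7))/(-9398))) + 72*(1/47970) = 26387/(((-23535 + (5/7 + 9216/7 - 1728/7 - 1080/7 + 5760/7))*(-1/9398))) + 4/2665 = 26387/(((-23535 + 1739)*(-1/9398))) + 4/2665 = 26387/((-21796*(-1/9398))) + 4/2665 = 26387/(10898/4699) + 4/2665 = 26387*(4699/10898) + 4/2665 = 123992513/10898 + 4/2665 = 330440090737/29043170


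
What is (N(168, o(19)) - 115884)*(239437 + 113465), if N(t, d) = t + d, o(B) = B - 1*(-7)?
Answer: -40827232380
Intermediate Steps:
o(B) = 7 + B (o(B) = B + 7 = 7 + B)
N(t, d) = d + t
(N(168, o(19)) - 115884)*(239437 + 113465) = (((7 + 19) + 168) - 115884)*(239437 + 113465) = ((26 + 168) - 115884)*352902 = (194 - 115884)*352902 = -115690*352902 = -40827232380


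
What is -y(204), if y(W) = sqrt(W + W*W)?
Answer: -2*sqrt(10455) ≈ -204.50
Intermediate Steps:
y(W) = sqrt(W + W**2)
-y(204) = -sqrt(204*(1 + 204)) = -sqrt(204*205) = -sqrt(41820) = -2*sqrt(10455)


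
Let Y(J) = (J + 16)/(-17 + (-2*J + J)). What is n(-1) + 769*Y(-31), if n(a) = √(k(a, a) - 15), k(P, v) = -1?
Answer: -11535/14 + 4*I ≈ -823.93 + 4.0*I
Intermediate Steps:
n(a) = 4*I (n(a) = √(-1 - 15) = √(-16) = 4*I)
Y(J) = (16 + J)/(-17 - J)
n(-1) + 769*Y(-31) = 4*I + 769*((-16 - 1*(-31))/(17 - 31)) = 4*I + 769*((-16 + 31)/(-14)) = 4*I + 769*(-1/14*15) = 4*I + 769*(-15/14) = 4*I - 11535/14 = -11535/14 + 4*I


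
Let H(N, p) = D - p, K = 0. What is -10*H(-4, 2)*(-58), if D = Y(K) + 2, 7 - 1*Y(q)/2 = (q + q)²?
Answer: 8120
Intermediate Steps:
Y(q) = 14 - 8*q² (Y(q) = 14 - 2*(q + q)² = 14 - 2*4*q² = 14 - 8*q²)
D = 16 (D = (14 - 8*0²) + 2 = (14 - 8*0) + 2 = (14 + 0) + 2 = 14 + 2 = 16)
H(N, p) = 16 - p
-10*H(-4, 2)*(-58) = -10*(16 - 1*2)*(-58) = -10*(16 - 2)*(-58) = -10*14*(-58) = -140*(-58) = 8120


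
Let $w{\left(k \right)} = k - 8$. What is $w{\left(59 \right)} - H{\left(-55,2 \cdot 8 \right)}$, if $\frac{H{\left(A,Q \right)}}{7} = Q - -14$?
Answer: $-159$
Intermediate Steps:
$H{\left(A,Q \right)} = 98 + 7 Q$ ($H{\left(A,Q \right)} = 7 \left(Q - -14\right) = 7 \left(Q + 14\right) = 7 \left(14 + Q\right) = 98 + 7 Q$)
$w{\left(k \right)} = -8 + k$
$w{\left(59 \right)} - H{\left(-55,2 \cdot 8 \right)} = \left(-8 + 59\right) - \left(98 + 7 \cdot 2 \cdot 8\right) = 51 - \left(98 + 7 \cdot 16\right) = 51 - \left(98 + 112\right) = 51 - 210 = -159$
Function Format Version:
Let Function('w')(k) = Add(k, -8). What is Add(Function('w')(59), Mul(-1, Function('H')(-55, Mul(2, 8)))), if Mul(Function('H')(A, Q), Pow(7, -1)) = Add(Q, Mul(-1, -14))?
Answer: -159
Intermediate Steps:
Function('H')(A, Q) = Add(98, Mul(7, Q)) (Function('H')(A, Q) = Mul(7, Add(Q, Mul(-1, -14))) = Mul(7, Add(Q, 14)) = Mul(7, Add(14, Q)) = Add(98, Mul(7, Q)))
Function('w')(k) = Add(-8, k)
Add(Function('w')(59), Mul(-1, Function('H')(-55, Mul(2, 8)))) = Add(Add(-8, 59), Mul(-1, Add(98, Mul(7, Mul(2, 8))))) = Add(51, Mul(-1, Add(98, Mul(7, 16)))) = Add(51, Mul(-1, Add(98, 112))) = Add(51, Mul(-1, 210)) = Add(51, -210) = -159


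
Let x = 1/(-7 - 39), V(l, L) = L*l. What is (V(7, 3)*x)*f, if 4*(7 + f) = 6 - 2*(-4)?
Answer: 147/92 ≈ 1.5978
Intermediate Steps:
f = -7/2 (f = -7 + (6 - 2*(-4))/4 = -7 + (6 + 8)/4 = -7 + (¼)*14 = -7 + 7/2 = -7/2 ≈ -3.5000)
x = -1/46 (x = 1/(-46) = -1/46 ≈ -0.021739)
(V(7, 3)*x)*f = ((3*7)*(-1/46))*(-7/2) = (21*(-1/46))*(-7/2) = -21/46*(-7/2) = 147/92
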